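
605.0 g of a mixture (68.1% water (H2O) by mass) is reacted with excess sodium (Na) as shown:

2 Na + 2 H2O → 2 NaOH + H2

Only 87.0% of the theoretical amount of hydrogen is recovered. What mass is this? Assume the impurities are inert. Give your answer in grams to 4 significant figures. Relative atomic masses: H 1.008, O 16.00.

20.06 g

Pure H2O available = 605.0 g × 0.681 = 412.00 g.
M(H2O) = 2(1.008) + 16.00 = 18.016 g/mol.
M(H2) = 2(1.008) = 2.016 g/mol.
n(H2O) = 412.00 g / 18.016 g/mol = 22.869 mol.
From the equation the H2O:H2 mole ratio is 2:1, so n(H2) = 22.869 × 1/2 = 11.434 mol.
Mass of H2 = 11.434 mol × 2.016 g/mol = 23.052 g.
Actual mass collected = 23.052 g × 0.870 = 20.055 g.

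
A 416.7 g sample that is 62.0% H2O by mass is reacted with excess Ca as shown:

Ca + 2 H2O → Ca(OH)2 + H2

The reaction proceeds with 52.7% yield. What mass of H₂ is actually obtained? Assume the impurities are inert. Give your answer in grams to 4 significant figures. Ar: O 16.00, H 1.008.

7.618 g

Pure H2O available = 416.7 g × 0.620 = 258.35 g.
M(H2O) = 2(1.008) + 16.00 = 18.016 g/mol.
M(H2) = 2(1.008) = 2.016 g/mol.
n(H2O) = 258.35 g / 18.016 g/mol = 14.340 mol.
From the equation the H2O:H2 mole ratio is 2:1, so n(H2) = 14.340 × 1/2 = 7.1701 mol.
Mass of H2 = 7.1701 mol × 2.016 g/mol = 14.455 g.
Actual mass collected = 14.455 g × 0.527 = 7.6178 g.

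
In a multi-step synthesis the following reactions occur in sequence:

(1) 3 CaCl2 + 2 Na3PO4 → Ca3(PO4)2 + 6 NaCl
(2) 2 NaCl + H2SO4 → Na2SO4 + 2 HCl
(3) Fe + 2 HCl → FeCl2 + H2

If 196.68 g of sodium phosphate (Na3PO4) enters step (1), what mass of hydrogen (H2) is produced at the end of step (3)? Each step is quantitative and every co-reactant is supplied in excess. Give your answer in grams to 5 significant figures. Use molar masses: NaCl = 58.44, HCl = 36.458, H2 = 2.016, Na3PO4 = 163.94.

3.6279 g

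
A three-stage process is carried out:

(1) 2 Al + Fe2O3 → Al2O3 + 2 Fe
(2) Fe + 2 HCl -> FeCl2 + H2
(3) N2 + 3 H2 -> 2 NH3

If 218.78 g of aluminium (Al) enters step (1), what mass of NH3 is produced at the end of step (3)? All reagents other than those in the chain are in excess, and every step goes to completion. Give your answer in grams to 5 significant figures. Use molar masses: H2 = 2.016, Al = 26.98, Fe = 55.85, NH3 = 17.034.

n(Al) = 218.78 / 26.98 = 8.10897 mol.
Reaction (1): Al→Fe ratio 2:2 ⇒ n(Fe) = 8.10897 mol.
Reaction (2): Fe→H2 ratio 1:1 ⇒ n(H2) = 8.10897 mol.
Reaction (3): H2→NH3 ratio 3:2 ⇒ n(NH3) = 5.40598 mol.
Mass of NH3 = 5.40598 × 17.034 = 92.0855 g.

92.085 g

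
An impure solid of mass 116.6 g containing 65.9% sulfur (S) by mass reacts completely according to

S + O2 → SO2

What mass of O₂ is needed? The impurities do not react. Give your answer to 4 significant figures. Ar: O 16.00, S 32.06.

76.70 g

Mass of pure S = 116.6 g × 0.659 = 76.839 g.
M(S) = 32.06 g/mol.
M(O2) = 2(16.00) = 32.00 g/mol.
n(S) = 76.839 g / 32.06 g/mol = 2.3967 mol.
From the equation the S:O2 mole ratio is 1:1, so n(O2) = 2.3967 × 1/1 = 2.3967 mol.
Mass of O2 = 2.3967 mol × 32.00 g/mol = 76.696 g.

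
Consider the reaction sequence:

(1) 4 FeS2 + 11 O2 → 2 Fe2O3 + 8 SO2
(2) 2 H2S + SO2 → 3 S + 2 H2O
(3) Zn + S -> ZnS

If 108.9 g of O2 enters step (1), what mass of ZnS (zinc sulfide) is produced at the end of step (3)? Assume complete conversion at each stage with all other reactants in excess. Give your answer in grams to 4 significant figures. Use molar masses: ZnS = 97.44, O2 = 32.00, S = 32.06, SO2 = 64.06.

n(O2) = 108.9 / 32.00 = 3.4031 mol.
Reaction (1): O2→SO2 ratio 11:8 ⇒ n(SO2) = 2.4750 mol.
Reaction (2): SO2→S ratio 1:3 ⇒ n(S) = 7.4250 mol.
Reaction (3): S→ZnS ratio 1:1 ⇒ n(ZnS) = 7.4250 mol.
Mass of ZnS = 7.4250 × 97.44 = 723.49 g.

723.5 g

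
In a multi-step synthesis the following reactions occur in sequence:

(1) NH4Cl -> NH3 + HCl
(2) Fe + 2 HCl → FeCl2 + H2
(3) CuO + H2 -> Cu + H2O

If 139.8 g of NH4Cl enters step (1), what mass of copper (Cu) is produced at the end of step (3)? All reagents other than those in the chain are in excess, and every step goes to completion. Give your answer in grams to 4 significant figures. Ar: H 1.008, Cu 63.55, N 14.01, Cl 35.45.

M(NH4Cl) = 14.01 + 4(1.008) + 35.45 = 53.492 g/mol.
M(Cu) = 63.55 g/mol.
n(NH4Cl) = 139.8 / 53.492 = 2.6135 mol.
Reaction (1): NH4Cl→HCl ratio 1:1 ⇒ n(HCl) = 2.6135 mol.
Reaction (2): HCl→H2 ratio 2:1 ⇒ n(H2) = 1.3067 mol.
Reaction (3): H2→Cu ratio 1:1 ⇒ n(Cu) = 1.3067 mol.
Mass of Cu = 1.3067 × 63.55 = 83.043 g.

83.04 g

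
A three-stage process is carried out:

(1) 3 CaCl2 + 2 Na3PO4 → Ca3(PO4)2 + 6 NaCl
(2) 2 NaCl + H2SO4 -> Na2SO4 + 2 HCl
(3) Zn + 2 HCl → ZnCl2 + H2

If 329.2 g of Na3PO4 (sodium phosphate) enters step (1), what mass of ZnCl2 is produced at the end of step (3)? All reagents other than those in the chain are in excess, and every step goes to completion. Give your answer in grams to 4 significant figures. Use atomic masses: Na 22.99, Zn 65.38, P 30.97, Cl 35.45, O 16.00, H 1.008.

410.5 g

M(Na3PO4) = 3(22.99) + 30.97 + 4(16.00) = 163.94 g/mol.
M(ZnCl2) = 65.38 + 2(35.45) = 136.28 g/mol.
n(Na3PO4) = 329.2 / 163.94 = 2.0081 mol.
Reaction (1): Na3PO4→NaCl ratio 2:6 ⇒ n(NaCl) = 6.0242 mol.
Reaction (2): NaCl→HCl ratio 2:2 ⇒ n(HCl) = 6.0242 mol.
Reaction (3): HCl→ZnCl2 ratio 2:1 ⇒ n(ZnCl2) = 3.0121 mol.
Mass of ZnCl2 = 3.0121 × 136.28 = 410.49 g.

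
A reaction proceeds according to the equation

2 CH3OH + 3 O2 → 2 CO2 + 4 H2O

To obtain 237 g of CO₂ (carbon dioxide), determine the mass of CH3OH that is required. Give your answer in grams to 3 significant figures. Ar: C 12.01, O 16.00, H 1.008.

M(CO2) = 12.01 + 2(16.00) = 44.01 g/mol.
M(CH3OH) = 12.01 + 4(1.008) + 16.00 = 32.042 g/mol.
n(CO2) = 237.0 g / 44.01 g/mol = 5.385 mol.
From the equation the CO2:CH3OH mole ratio is 2:2, so n(CH3OH) = 5.385 × 2/2 = 5.385 mol.
Mass of CH3OH = 5.385 mol × 32.042 g/mol = 172.6 g.

173 g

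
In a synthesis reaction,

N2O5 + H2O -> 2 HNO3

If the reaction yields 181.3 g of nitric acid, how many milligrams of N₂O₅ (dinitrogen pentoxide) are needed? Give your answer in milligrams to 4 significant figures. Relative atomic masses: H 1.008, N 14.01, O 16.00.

M(HNO3) = 1.008 + 14.01 + 3(16.00) = 63.018 g/mol.
M(N2O5) = 2(14.01) + 5(16.00) = 108.02 g/mol.
n(HNO3) = 181.30 g / 63.018 g/mol = 2.8770 mol.
From the equation the HNO3:N2O5 mole ratio is 2:1, so n(N2O5) = 2.8770 × 1/2 = 1.4385 mol.
Mass of N2O5 = 1.4385 mol × 108.02 g/mol = 155.38 g.
Converting to mg: 155.38 g = 155400 mg.

155400 mg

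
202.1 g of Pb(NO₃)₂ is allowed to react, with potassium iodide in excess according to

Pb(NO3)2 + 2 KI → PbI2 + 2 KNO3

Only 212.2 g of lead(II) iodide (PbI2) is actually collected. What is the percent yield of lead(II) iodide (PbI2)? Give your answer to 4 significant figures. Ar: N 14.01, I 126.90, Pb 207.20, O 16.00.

75.44 %

M(Pb(NO3)2) = 207.20 + 2(14.01) + 6(16.00) = 331.22 g/mol.
M(PbI2) = 207.20 + 2(126.90) = 461.00 g/mol.
n(Pb(NO3)2) = 202.10 g / 331.22 g/mol = 0.61017 mol.
From the equation the Pb(NO3)2:PbI2 mole ratio is 1:1, so n(PbI2) = 0.61017 × 1/1 = 0.61017 mol.
Mass of PbI2 = 0.61017 mol × 461.00 g/mol = 281.29 g.
This is the theoretical yield. Percent yield = 212.2 g / 281.29 g × 100% = 75.439%.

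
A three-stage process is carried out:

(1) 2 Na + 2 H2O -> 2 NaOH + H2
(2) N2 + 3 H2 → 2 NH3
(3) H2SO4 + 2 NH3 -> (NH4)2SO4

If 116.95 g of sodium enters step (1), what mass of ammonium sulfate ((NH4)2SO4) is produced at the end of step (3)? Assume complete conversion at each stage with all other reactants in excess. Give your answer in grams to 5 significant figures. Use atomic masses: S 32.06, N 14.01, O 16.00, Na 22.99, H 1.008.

112.04 g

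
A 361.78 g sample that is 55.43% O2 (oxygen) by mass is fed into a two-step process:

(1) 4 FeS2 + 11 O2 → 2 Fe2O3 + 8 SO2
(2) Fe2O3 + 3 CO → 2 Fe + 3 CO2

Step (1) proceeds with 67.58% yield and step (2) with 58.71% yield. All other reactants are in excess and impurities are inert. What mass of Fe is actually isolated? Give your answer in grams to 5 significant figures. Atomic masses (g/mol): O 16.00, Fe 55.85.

50.496 g

Pure O2 = 361.78 × 0.5543 = 200.535 g.
M(O2) = 2(16.00) = 32.00 g/mol.
M(Fe) = 55.85 g/mol.
n(O2) = 200.535 / 32.00 = 6.26671 mol.
Step 1 (O2:Fe2O3 = 11:2): theoretical n(Fe2O3) = 1.13940 mol; at 67.58% yield, n(Fe2O3) = 0.770007 mol.
Step 2 (Fe2O3:Fe = 1:2): theoretical n(Fe) = 1.54001 mol, so theoretical mass = 1.54001 × 55.85 = 86.0098 g.
At 58.71% yield, actual mass of Fe = 86.0098 × 0.5871 = 50.4964 g.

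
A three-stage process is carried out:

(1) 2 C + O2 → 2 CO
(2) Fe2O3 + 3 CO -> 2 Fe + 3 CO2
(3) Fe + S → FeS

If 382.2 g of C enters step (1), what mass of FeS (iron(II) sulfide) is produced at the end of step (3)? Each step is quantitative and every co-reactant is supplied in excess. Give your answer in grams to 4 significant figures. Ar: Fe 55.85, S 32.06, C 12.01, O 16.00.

1865 g

M(C) = 12.01 g/mol.
M(FeS) = 55.85 + 32.06 = 87.91 g/mol.
n(C) = 382.2 / 12.01 = 31.823 mol.
Reaction (1): C→CO ratio 2:2 ⇒ n(CO) = 31.823 mol.
Reaction (2): CO→Fe ratio 3:2 ⇒ n(Fe) = 21.216 mol.
Reaction (3): Fe→FeS ratio 1:1 ⇒ n(FeS) = 21.216 mol.
Mass of FeS = 21.216 × 87.91 = 1865.1 g.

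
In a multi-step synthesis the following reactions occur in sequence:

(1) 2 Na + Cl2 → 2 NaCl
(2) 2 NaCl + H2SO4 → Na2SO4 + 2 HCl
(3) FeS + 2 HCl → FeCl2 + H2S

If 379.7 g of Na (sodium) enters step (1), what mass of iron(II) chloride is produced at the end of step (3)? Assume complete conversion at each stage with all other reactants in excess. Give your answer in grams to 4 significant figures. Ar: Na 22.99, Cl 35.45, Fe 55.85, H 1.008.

1047 g

M(Na) = 22.99 g/mol.
M(FeCl2) = 55.85 + 2(35.45) = 126.75 g/mol.
n(Na) = 379.7 / 22.99 = 16.516 mol.
Reaction (1): Na→NaCl ratio 2:2 ⇒ n(NaCl) = 16.516 mol.
Reaction (2): NaCl→HCl ratio 2:2 ⇒ n(HCl) = 16.516 mol.
Reaction (3): HCl→FeCl2 ratio 2:1 ⇒ n(FeCl2) = 8.2579 mol.
Mass of FeCl2 = 8.2579 × 126.75 = 1046.7 g.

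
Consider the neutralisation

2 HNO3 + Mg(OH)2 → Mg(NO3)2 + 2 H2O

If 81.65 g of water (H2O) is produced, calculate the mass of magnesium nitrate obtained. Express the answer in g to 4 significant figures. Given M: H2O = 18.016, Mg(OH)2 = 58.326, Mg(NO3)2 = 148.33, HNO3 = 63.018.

336.1 g

n(H2O) = 81.650 g / 18.016 g/mol = 4.5321 mol.
From the equation the H2O:Mg(NO3)2 mole ratio is 2:1, so n(Mg(NO3)2) = 4.5321 × 1/2 = 2.2660 mol.
Mass of Mg(NO3)2 = 2.2660 mol × 148.33 g/mol = 336.12 g.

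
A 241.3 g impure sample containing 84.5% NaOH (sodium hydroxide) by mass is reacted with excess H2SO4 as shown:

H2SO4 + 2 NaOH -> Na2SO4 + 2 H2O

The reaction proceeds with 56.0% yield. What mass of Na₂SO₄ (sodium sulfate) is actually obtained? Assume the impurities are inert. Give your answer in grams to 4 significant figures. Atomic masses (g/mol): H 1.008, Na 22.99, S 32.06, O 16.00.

Pure NaOH available = 241.3 g × 0.845 = 203.90 g.
M(NaOH) = 22.99 + 16.00 + 1.008 = 39.998 g/mol.
M(Na2SO4) = 2(22.99) + 32.06 + 4(16.00) = 142.04 g/mol.
n(NaOH) = 203.90 g / 39.998 g/mol = 5.0977 mol.
From the equation the NaOH:Na2SO4 mole ratio is 2:1, so n(Na2SO4) = 5.0977 × 1/2 = 2.5489 mol.
Mass of Na2SO4 = 2.5489 mol × 142.04 g/mol = 362.04 g.
Actual mass collected = 362.04 g × 0.560 = 202.74 g.

202.7 g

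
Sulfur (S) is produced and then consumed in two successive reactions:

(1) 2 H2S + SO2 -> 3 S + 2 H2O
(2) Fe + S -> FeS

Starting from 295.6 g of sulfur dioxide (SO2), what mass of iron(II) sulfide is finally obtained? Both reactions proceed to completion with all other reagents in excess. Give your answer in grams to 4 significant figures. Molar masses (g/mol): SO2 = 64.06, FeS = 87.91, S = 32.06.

n(SO2) = 295.60 / 64.06 = 4.6144 mol.
Step 1 gives a 1:3 ratio of SO2 to S, so n(S) = 13.843 mol.
In step 2 the S:FeS ratio is 1:1, so n(FeS) = 13.843 mol.
Mass of FeS = 13.843 × 87.91 = 1217.0 g.

1217 g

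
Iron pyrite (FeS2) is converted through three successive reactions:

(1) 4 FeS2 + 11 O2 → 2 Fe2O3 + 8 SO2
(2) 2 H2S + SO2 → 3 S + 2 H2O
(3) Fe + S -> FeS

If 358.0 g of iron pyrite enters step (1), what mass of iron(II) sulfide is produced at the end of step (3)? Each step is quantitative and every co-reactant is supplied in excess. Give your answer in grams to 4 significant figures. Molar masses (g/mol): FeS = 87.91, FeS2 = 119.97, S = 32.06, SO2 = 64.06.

n(FeS2) = 358.0 / 119.97 = 2.9841 mol.
Reaction (1): FeS2→SO2 ratio 4:8 ⇒ n(SO2) = 5.9682 mol.
Reaction (2): SO2→S ratio 1:3 ⇒ n(S) = 17.904 mol.
Reaction (3): S→FeS ratio 1:1 ⇒ n(FeS) = 17.904 mol.
Mass of FeS = 17.904 × 87.91 = 1574.0 g.

1574 g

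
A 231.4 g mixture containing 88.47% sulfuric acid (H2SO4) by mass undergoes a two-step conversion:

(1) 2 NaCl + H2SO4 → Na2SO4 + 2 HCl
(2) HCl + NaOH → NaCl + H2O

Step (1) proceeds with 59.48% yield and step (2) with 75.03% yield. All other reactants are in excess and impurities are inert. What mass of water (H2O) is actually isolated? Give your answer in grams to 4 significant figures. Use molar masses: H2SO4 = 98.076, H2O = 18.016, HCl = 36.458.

Pure H2SO4 = 231.4 × 0.8847 = 204.72 g.
n(H2SO4) = 204.72 / 98.076 = 2.0874 mol.
Step 1 (H2SO4:HCl = 1:2): theoretical n(HCl) = 4.1747 mol; at 59.48% yield, n(HCl) = 2.4831 mol.
Step 2 (HCl:H2O = 1:1): theoretical n(H2O) = 2.4831 mol, so theoretical mass = 2.4831 × 18.016 = 44.736 g.
At 75.03% yield, actual mass of H2O = 44.736 × 0.7503 = 33.565 g.

33.57 g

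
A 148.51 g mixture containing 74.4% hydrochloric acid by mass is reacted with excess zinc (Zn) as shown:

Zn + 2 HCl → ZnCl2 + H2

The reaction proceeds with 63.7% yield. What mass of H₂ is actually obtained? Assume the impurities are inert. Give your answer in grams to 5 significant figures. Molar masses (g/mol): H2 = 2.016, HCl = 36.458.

1.9460 g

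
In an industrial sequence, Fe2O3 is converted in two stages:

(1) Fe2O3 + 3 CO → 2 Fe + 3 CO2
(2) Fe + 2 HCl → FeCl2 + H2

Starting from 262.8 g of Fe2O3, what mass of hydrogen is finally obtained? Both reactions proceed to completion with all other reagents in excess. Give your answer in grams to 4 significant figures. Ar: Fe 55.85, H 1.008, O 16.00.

6.635 g

M(Fe2O3) = 2(55.85) + 3(16.00) = 159.70 g/mol.
M(H2) = 2(1.008) = 2.016 g/mol.
n(Fe2O3) = 262.80 / 159.70 = 1.6456 mol.
Step 1 gives a 1:2 ratio of Fe2O3 to Fe, so n(Fe) = 3.2912 mol.
In step 2 the Fe:H2 ratio is 1:1, so n(H2) = 3.2912 mol.
Mass of H2 = 3.2912 × 2.016 = 6.6350 g.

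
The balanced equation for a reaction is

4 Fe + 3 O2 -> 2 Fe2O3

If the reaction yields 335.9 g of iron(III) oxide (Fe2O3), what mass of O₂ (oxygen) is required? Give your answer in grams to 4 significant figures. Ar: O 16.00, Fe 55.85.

101.0 g

M(Fe2O3) = 2(55.85) + 3(16.00) = 159.70 g/mol.
M(O2) = 2(16.00) = 32.00 g/mol.
n(Fe2O3) = 335.90 g / 159.70 g/mol = 2.1033 mol.
From the equation the Fe2O3:O2 mole ratio is 2:3, so n(O2) = 2.1033 × 3/2 = 3.1550 mol.
Mass of O2 = 3.1550 mol × 32.00 g/mol = 100.96 g.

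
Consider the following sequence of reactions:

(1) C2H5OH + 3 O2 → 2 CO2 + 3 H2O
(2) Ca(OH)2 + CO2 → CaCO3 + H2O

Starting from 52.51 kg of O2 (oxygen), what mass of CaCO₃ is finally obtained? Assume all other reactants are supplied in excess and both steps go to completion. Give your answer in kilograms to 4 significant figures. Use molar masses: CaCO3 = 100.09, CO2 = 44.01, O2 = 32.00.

109.5 kg

52.51 kg = 52510 g.
n(O2) = 52510 / 32.00 = 1640.9 mol.
Step 1 gives a 3:2 ratio of O2 to CO2, so n(CO2) = 1094.0 mol.
In step 2 the CO2:CaCO3 ratio is 1:1, so n(CaCO3) = 1094.0 mol.
Mass of CaCO3 = 1094.0 × 100.09 = 109490 g = 109.5 kg.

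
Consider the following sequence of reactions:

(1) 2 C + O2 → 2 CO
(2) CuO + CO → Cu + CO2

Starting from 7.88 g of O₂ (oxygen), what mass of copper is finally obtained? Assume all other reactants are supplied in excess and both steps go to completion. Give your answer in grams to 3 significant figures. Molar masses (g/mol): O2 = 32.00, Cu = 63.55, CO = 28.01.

31.3 g

n(O2) = 7.880 / 32.00 = 0.2462 mol.
Step 1 gives a 1:2 ratio of O2 to CO, so n(CO) = 0.4925 mol.
In step 2 the CO:Cu ratio is 1:1, so n(Cu) = 0.4925 mol.
Mass of Cu = 0.4925 × 63.55 = 31.30 g.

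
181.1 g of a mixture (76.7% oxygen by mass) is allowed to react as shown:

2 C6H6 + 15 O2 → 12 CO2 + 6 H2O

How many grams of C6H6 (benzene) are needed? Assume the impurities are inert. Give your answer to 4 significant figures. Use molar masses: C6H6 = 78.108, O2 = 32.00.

Mass of pure O2 = 181.1 g × 0.767 = 138.90 g.
n(O2) = 138.90 g / 32.00 g/mol = 4.3407 mol.
From the equation the O2:C6H6 mole ratio is 15:2, so n(C6H6) = 4.3407 × 2/15 = 0.57877 mol.
Mass of C6H6 = 0.57877 mol × 78.108 g/mol = 45.206 g.

45.21 g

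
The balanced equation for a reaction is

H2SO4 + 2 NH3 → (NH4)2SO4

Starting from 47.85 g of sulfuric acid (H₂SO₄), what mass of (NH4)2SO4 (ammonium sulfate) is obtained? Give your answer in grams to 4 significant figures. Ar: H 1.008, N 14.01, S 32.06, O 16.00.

64.47 g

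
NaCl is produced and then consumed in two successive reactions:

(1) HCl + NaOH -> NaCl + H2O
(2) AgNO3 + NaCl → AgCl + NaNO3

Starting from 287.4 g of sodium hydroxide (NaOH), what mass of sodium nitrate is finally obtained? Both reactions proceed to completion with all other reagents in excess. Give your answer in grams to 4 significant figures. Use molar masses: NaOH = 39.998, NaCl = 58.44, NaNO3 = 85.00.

n(NaOH) = 287.40 / 39.998 = 7.1854 mol.
Step 1 gives a 1:1 ratio of NaOH to NaCl, so n(NaCl) = 7.1854 mol.
In step 2 the NaCl:NaNO3 ratio is 1:1, so n(NaNO3) = 7.1854 mol.
Mass of NaNO3 = 7.1854 × 85.00 = 610.76 g.

610.8 g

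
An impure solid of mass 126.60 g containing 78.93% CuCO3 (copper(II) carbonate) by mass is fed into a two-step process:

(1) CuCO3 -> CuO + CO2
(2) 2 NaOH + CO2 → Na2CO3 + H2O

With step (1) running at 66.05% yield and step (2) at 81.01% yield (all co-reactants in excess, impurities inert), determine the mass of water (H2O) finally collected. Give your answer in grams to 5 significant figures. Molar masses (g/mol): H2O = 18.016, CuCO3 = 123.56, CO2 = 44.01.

Pure CuCO3 = 126.60 × 0.7893 = 99.9254 g.
n(CuCO3) = 99.9254 / 123.56 = 0.808719 mol.
Step 1 (CuCO3:CO2 = 1:1): theoretical n(CO2) = 0.808719 mol; at 66.05% yield, n(CO2) = 0.534159 mol.
Step 2 (CO2:H2O = 1:1): theoretical n(H2O) = 0.534159 mol, so theoretical mass = 0.534159 × 18.016 = 9.62341 g.
At 81.01% yield, actual mass of H2O = 9.62341 × 0.8101 = 7.79593 g.

7.7959 g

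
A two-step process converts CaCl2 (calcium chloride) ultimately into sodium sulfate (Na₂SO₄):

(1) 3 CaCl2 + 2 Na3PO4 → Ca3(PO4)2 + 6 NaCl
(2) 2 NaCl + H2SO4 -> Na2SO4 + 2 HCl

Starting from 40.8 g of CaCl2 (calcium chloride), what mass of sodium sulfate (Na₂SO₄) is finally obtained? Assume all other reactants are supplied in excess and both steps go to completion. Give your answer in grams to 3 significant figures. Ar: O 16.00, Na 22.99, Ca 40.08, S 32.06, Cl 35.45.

M(CaCl2) = 40.08 + 2(35.45) = 110.98 g/mol.
M(Na2SO4) = 2(22.99) + 32.06 + 4(16.00) = 142.04 g/mol.
n(CaCl2) = 40.80 / 110.98 = 0.3676 mol.
Step 1 gives a 3:6 ratio of CaCl2 to NaCl, so n(NaCl) = 0.7353 mol.
In step 2 the NaCl:Na2SO4 ratio is 2:1, so n(Na2SO4) = 0.3676 mol.
Mass of Na2SO4 = 0.3676 × 142.04 = 52.22 g.

52.2 g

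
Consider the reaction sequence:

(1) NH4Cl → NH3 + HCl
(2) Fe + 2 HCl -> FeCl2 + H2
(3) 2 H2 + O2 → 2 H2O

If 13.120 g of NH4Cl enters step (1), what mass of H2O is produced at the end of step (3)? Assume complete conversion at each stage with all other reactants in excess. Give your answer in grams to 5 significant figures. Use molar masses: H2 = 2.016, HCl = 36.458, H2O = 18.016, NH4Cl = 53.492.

n(NH4Cl) = 13.120 / 53.492 = 0.245270 mol.
Reaction (1): NH4Cl→HCl ratio 1:1 ⇒ n(HCl) = 0.245270 mol.
Reaction (2): HCl→H2 ratio 2:1 ⇒ n(H2) = 0.122635 mol.
Reaction (3): H2→H2O ratio 2:2 ⇒ n(H2O) = 0.122635 mol.
Mass of H2O = 0.122635 × 18.016 = 2.20940 g.

2.2094 g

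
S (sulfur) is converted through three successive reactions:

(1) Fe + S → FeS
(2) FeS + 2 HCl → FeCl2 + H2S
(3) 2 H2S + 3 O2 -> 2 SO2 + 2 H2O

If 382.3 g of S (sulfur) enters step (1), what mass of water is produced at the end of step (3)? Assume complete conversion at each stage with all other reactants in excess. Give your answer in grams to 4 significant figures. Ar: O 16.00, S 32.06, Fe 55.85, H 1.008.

M(S) = 32.06 g/mol.
M(H2O) = 2(1.008) + 16.00 = 18.016 g/mol.
n(S) = 382.3 / 32.06 = 11.925 mol.
Reaction (1): S→FeS ratio 1:1 ⇒ n(FeS) = 11.925 mol.
Reaction (2): FeS→H2S ratio 1:1 ⇒ n(H2S) = 11.925 mol.
Reaction (3): H2S→H2O ratio 2:2 ⇒ n(H2O) = 11.925 mol.
Mass of H2O = 11.925 × 18.016 = 214.83 g.

214.8 g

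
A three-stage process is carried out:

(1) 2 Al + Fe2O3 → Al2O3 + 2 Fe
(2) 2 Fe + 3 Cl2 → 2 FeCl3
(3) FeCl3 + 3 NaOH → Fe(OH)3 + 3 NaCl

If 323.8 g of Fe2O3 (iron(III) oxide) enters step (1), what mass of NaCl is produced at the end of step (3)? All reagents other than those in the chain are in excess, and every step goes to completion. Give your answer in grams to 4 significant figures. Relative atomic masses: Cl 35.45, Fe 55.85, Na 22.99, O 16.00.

M(Fe2O3) = 2(55.85) + 3(16.00) = 159.70 g/mol.
M(NaCl) = 22.99 + 35.45 = 58.44 g/mol.
n(Fe2O3) = 323.8 / 159.70 = 2.0276 mol.
Reaction (1): Fe2O3→Fe ratio 1:2 ⇒ n(Fe) = 4.0551 mol.
Reaction (2): Fe→FeCl3 ratio 2:2 ⇒ n(FeCl3) = 4.0551 mol.
Reaction (3): FeCl3→NaCl ratio 1:3 ⇒ n(NaCl) = 12.165 mol.
Mass of NaCl = 12.165 × 58.44 = 710.94 g.

710.9 g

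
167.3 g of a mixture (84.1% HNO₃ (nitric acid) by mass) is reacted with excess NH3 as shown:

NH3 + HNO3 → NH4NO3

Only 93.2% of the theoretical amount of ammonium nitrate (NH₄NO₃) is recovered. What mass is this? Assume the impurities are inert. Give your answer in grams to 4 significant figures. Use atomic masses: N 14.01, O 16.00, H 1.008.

Pure HNO3 available = 167.3 g × 0.841 = 140.70 g.
M(HNO3) = 1.008 + 14.01 + 3(16.00) = 63.018 g/mol.
M(NH4NO3) = 2(14.01) + 4(1.008) + 3(16.00) = 80.052 g/mol.
n(HNO3) = 140.70 g / 63.018 g/mol = 2.2327 mol.
From the equation the HNO3:NH4NO3 mole ratio is 1:1, so n(NH4NO3) = 2.2327 × 1/1 = 2.2327 mol.
Mass of NH4NO3 = 2.2327 mol × 80.052 g/mol = 178.73 g.
Actual mass collected = 178.73 g × 0.932 = 166.58 g.

166.6 g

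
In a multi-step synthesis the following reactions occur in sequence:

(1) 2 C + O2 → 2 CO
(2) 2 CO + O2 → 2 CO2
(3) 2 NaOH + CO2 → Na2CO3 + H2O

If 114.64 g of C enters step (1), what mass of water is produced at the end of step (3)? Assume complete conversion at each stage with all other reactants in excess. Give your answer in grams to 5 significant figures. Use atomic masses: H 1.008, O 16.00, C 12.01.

M(C) = 12.01 g/mol.
M(H2O) = 2(1.008) + 16.00 = 18.016 g/mol.
n(C) = 114.64 / 12.01 = 9.54538 mol.
Reaction (1): C→CO ratio 2:2 ⇒ n(CO) = 9.54538 mol.
Reaction (2): CO→CO2 ratio 2:2 ⇒ n(CO2) = 9.54538 mol.
Reaction (3): CO2→H2O ratio 1:1 ⇒ n(H2O) = 9.54538 mol.
Mass of H2O = 9.54538 × 18.016 = 171.970 g.

171.97 g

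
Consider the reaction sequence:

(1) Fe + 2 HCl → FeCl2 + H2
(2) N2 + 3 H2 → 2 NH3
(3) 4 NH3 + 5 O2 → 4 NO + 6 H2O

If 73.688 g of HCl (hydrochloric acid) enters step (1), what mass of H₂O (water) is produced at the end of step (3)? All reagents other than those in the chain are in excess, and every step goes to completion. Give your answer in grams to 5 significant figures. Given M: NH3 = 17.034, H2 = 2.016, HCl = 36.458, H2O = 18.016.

18.207 g

n(HCl) = 73.688 / 36.458 = 2.02118 mol.
Reaction (1): HCl→H2 ratio 2:1 ⇒ n(H2) = 1.01059 mol.
Reaction (2): H2→NH3 ratio 3:2 ⇒ n(NH3) = 0.673725 mol.
Reaction (3): NH3→H2O ratio 4:6 ⇒ n(H2O) = 1.01059 mol.
Mass of H2O = 1.01059 × 18.016 = 18.2067 g.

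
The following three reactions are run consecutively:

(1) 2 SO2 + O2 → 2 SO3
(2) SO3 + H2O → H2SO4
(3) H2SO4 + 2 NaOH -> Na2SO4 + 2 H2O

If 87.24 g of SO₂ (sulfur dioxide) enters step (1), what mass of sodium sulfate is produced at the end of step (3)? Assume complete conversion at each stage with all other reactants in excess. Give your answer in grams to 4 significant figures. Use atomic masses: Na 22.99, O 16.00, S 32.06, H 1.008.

M(SO2) = 32.06 + 2(16.00) = 64.06 g/mol.
M(Na2SO4) = 2(22.99) + 32.06 + 4(16.00) = 142.04 g/mol.
n(SO2) = 87.24 / 64.06 = 1.3618 mol.
Reaction (1): SO2→SO3 ratio 2:2 ⇒ n(SO3) = 1.3618 mol.
Reaction (2): SO3→H2SO4 ratio 1:1 ⇒ n(H2SO4) = 1.3618 mol.
Reaction (3): H2SO4→Na2SO4 ratio 1:1 ⇒ n(Na2SO4) = 1.3618 mol.
Mass of Na2SO4 = 1.3618 × 142.04 = 193.44 g.

193.4 g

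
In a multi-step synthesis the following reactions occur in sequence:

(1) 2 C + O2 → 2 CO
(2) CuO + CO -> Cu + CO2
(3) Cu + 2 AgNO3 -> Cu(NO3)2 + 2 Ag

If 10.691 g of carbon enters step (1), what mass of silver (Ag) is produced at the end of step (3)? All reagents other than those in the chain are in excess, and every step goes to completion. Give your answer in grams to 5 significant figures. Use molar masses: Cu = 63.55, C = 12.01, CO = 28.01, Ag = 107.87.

192.05 g

n(C) = 10.691 / 12.01 = 0.890175 mol.
Reaction (1): C→CO ratio 2:2 ⇒ n(CO) = 0.890175 mol.
Reaction (2): CO→Cu ratio 1:1 ⇒ n(Cu) = 0.890175 mol.
Reaction (3): Cu→Ag ratio 1:2 ⇒ n(Ag) = 1.78035 mol.
Mass of Ag = 1.78035 × 107.87 = 192.046 g.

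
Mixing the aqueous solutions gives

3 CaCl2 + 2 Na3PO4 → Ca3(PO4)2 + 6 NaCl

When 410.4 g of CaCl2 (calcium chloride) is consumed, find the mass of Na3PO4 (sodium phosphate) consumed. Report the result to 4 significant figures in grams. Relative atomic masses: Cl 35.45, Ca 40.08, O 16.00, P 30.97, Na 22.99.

404.2 g

M(CaCl2) = 40.08 + 2(35.45) = 110.98 g/mol.
M(Na3PO4) = 3(22.99) + 30.97 + 4(16.00) = 163.94 g/mol.
n(CaCl2) = 410.40 g / 110.98 g/mol = 3.6980 mol.
From the equation the CaCl2:Na3PO4 mole ratio is 3:2, so n(Na3PO4) = 3.6980 × 2/3 = 2.4653 mol.
Mass of Na3PO4 = 2.4653 mol × 163.94 g/mol = 404.16 g.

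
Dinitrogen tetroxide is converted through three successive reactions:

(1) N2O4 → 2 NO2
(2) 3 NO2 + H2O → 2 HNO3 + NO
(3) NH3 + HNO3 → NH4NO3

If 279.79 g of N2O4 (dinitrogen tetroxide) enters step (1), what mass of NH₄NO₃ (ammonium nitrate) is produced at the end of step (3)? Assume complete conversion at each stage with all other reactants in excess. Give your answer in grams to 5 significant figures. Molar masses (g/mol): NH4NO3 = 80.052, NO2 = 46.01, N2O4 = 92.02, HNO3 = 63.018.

324.53 g

n(N2O4) = 279.79 / 92.02 = 3.04053 mol.
Reaction (1): N2O4→NO2 ratio 1:2 ⇒ n(NO2) = 6.08107 mol.
Reaction (2): NO2→HNO3 ratio 3:2 ⇒ n(HNO3) = 4.05405 mol.
Reaction (3): HNO3→NH4NO3 ratio 1:1 ⇒ n(NH4NO3) = 4.05405 mol.
Mass of NH4NO3 = 4.05405 × 80.052 = 324.535 g.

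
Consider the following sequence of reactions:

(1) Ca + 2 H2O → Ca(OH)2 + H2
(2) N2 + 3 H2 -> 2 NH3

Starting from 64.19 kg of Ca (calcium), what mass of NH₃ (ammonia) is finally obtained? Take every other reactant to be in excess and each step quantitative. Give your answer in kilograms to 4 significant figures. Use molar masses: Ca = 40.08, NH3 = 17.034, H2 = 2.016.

18.19 kg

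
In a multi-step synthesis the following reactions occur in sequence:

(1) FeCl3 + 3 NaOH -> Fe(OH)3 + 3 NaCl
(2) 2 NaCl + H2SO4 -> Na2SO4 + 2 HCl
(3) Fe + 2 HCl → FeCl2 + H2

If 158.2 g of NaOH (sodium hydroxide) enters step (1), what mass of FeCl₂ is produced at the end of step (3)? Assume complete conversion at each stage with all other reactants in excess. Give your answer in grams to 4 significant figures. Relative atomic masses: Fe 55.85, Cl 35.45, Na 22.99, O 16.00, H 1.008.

M(NaOH) = 22.99 + 16.00 + 1.008 = 39.998 g/mol.
M(FeCl2) = 55.85 + 2(35.45) = 126.75 g/mol.
n(NaOH) = 158.2 / 39.998 = 3.9552 mol.
Reaction (1): NaOH→NaCl ratio 3:3 ⇒ n(NaCl) = 3.9552 mol.
Reaction (2): NaCl→HCl ratio 2:2 ⇒ n(HCl) = 3.9552 mol.
Reaction (3): HCl→FeCl2 ratio 2:1 ⇒ n(FeCl2) = 1.9776 mol.
Mass of FeCl2 = 1.9776 × 126.75 = 250.66 g.

250.7 g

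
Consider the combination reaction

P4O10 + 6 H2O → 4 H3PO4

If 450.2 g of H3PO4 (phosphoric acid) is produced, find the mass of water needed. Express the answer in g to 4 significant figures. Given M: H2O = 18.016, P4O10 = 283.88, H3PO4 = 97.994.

n(H3PO4) = 450.20 g / 97.994 g/mol = 4.5942 mol.
From the equation the H3PO4:H2O mole ratio is 4:6, so n(H2O) = 4.5942 × 6/4 = 6.8912 mol.
Mass of H2O = 6.8912 mol × 18.016 g/mol = 124.15 g.

124.2 g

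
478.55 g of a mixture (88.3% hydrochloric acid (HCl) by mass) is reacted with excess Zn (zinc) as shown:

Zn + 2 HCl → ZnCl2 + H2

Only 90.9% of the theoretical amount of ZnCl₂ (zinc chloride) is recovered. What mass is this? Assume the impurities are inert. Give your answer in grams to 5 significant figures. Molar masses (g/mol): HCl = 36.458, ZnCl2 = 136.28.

Pure HCl available = 478.55 g × 0.883 = 422.560 g.
n(HCl) = 422.560 g / 36.458 g/mol = 11.5903 mol.
From the equation the HCl:ZnCl2 mole ratio is 2:1, so n(ZnCl2) = 11.5903 × 1/2 = 5.79516 mol.
Mass of ZnCl2 = 5.79516 mol × 136.28 g/mol = 789.764 g.
Actual mass collected = 789.764 g × 0.909 = 717.895 g.

717.90 g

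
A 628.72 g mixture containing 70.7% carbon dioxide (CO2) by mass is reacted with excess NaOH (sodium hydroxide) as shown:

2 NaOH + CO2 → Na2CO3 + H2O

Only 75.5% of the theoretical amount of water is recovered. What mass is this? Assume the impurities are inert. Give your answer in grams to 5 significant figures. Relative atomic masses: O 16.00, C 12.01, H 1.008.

137.38 g

Pure CO2 available = 628.72 g × 0.707 = 444.505 g.
M(CO2) = 12.01 + 2(16.00) = 44.01 g/mol.
M(H2O) = 2(1.008) + 16.00 = 18.016 g/mol.
n(CO2) = 444.505 g / 44.01 g/mol = 10.1001 mol.
From the equation the CO2:H2O mole ratio is 1:1, so n(H2O) = 10.1001 × 1/1 = 10.1001 mol.
Mass of H2O = 10.1001 mol × 18.016 g/mol = 181.963 g.
Actual mass collected = 181.963 g × 0.755 = 137.382 g.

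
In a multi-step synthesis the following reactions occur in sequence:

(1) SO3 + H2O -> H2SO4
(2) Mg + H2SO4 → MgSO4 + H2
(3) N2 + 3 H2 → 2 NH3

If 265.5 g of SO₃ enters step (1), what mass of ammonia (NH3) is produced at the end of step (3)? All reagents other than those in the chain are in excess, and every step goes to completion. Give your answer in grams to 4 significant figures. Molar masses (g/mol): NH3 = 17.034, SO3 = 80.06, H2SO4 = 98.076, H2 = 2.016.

37.66 g

n(SO3) = 265.5 / 80.06 = 3.3163 mol.
Reaction (1): SO3→H2SO4 ratio 1:1 ⇒ n(H2SO4) = 3.3163 mol.
Reaction (2): H2SO4→H2 ratio 1:1 ⇒ n(H2) = 3.3163 mol.
Reaction (3): H2→NH3 ratio 3:2 ⇒ n(NH3) = 2.2108 mol.
Mass of NH3 = 2.2108 × 17.034 = 37.659 g.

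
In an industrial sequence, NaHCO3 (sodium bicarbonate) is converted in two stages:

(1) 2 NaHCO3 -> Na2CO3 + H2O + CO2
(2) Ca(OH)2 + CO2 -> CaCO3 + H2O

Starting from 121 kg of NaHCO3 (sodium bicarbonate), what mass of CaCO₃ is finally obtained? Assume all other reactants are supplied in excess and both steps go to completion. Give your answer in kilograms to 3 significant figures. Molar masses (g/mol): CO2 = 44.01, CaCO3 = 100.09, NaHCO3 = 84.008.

121 kg = 121000 g.
n(NaHCO3) = 121000 / 84.008 = 1440 mol.
Step 1 gives a 2:1 ratio of NaHCO3 to CO2, so n(CO2) = 720.2 mol.
In step 2 the CO2:CaCO3 ratio is 1:1, so n(CaCO3) = 720.2 mol.
Mass of CaCO3 = 720.2 × 100.09 = 72080 g = 72.1 kg.

72.1 kg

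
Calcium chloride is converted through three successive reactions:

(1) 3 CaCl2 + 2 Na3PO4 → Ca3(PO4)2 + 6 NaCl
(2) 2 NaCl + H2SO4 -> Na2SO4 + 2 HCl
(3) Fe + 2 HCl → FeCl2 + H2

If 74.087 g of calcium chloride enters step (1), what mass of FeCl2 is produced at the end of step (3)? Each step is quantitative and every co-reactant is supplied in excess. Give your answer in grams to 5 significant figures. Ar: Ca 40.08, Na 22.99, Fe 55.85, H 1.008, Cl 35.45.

M(CaCl2) = 40.08 + 2(35.45) = 110.98 g/mol.
M(FeCl2) = 55.85 + 2(35.45) = 126.75 g/mol.
n(CaCl2) = 74.087 / 110.98 = 0.667571 mol.
Reaction (1): CaCl2→NaCl ratio 3:6 ⇒ n(NaCl) = 1.33514 mol.
Reaction (2): NaCl→HCl ratio 2:2 ⇒ n(HCl) = 1.33514 mol.
Reaction (3): HCl→FeCl2 ratio 2:1 ⇒ n(FeCl2) = 0.667571 mol.
Mass of FeCl2 = 0.667571 × 126.75 = 84.6146 g.

84.615 g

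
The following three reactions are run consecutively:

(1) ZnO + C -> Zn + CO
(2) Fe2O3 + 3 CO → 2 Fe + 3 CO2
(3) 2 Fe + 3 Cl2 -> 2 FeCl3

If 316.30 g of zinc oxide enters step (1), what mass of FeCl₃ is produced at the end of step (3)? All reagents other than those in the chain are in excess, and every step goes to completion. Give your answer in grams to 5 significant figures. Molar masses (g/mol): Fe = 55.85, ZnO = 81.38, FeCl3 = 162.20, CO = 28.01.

420.28 g

n(ZnO) = 316.30 / 81.38 = 3.88670 mol.
Reaction (1): ZnO→CO ratio 1:1 ⇒ n(CO) = 3.88670 mol.
Reaction (2): CO→Fe ratio 3:2 ⇒ n(Fe) = 2.59114 mol.
Reaction (3): Fe→FeCl3 ratio 2:2 ⇒ n(FeCl3) = 2.59114 mol.
Mass of FeCl3 = 2.59114 × 162.20 = 420.282 g.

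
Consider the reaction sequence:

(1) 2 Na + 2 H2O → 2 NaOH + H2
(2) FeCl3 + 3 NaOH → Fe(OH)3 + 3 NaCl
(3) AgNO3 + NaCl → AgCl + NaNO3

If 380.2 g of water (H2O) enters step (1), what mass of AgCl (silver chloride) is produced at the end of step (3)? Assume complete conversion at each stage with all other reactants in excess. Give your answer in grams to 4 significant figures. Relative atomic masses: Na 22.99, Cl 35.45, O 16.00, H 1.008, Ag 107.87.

M(H2O) = 2(1.008) + 16.00 = 18.016 g/mol.
M(AgCl) = 107.87 + 35.45 = 143.32 g/mol.
n(H2O) = 380.2 / 18.016 = 21.103 mol.
Reaction (1): H2O→NaOH ratio 2:2 ⇒ n(NaOH) = 21.103 mol.
Reaction (2): NaOH→NaCl ratio 3:3 ⇒ n(NaCl) = 21.103 mol.
Reaction (3): NaCl→AgCl ratio 1:1 ⇒ n(AgCl) = 21.103 mol.
Mass of AgCl = 21.103 × 143.32 = 3024.5 g.

3025 g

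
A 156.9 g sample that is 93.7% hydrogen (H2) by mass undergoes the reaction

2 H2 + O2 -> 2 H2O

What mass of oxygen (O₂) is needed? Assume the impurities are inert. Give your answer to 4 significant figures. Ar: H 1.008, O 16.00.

Mass of pure H2 = 156.9 g × 0.937 = 147.02 g.
M(H2) = 2(1.008) = 2.016 g/mol.
M(O2) = 2(16.00) = 32.00 g/mol.
n(H2) = 147.02 g / 2.016 g/mol = 72.924 mol.
From the equation the H2:O2 mole ratio is 2:1, so n(O2) = 72.924 × 1/2 = 36.462 mol.
Mass of O2 = 36.462 mol × 32.00 g/mol = 1166.8 g.

1167 g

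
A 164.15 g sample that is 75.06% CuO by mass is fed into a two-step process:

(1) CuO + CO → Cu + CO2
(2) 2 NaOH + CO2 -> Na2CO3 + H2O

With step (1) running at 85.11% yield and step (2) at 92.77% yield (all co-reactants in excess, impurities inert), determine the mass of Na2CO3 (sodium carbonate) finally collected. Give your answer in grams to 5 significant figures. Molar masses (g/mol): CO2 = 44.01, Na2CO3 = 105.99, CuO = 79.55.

129.62 g

Pure CuO = 164.15 × 0.7506 = 123.211 g.
n(CuO) = 123.211 / 79.55 = 1.54885 mol.
Step 1 (CuO:CO2 = 1:1): theoretical n(CO2) = 1.54885 mol; at 85.11% yield, n(CO2) = 1.31823 mol.
Step 2 (CO2:Na2CO3 = 1:1): theoretical n(Na2CO3) = 1.31823 mol, so theoretical mass = 1.31823 × 105.99 = 139.719 g.
At 92.77% yield, actual mass of Na2CO3 = 139.719 × 0.9277 = 129.617 g.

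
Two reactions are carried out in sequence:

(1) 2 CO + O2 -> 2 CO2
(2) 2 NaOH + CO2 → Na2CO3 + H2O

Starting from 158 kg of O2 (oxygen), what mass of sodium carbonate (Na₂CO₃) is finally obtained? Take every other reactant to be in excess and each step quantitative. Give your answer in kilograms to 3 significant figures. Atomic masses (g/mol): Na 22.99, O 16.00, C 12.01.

M(O2) = 2(16.00) = 32.00 g/mol.
M(Na2CO3) = 2(22.99) + 12.01 + 3(16.00) = 105.99 g/mol.
158 kg = 158000 g.
n(O2) = 158000 / 32.00 = 4938 mol.
Step 1 gives a 1:2 ratio of O2 to CO2, so n(CO2) = 9875 mol.
In step 2 the CO2:Na2CO3 ratio is 1:1, so n(Na2CO3) = 9875 mol.
Mass of Na2CO3 = 9875 × 105.99 = 1.047 × 10^6 g = 1050 kg.

1050 kg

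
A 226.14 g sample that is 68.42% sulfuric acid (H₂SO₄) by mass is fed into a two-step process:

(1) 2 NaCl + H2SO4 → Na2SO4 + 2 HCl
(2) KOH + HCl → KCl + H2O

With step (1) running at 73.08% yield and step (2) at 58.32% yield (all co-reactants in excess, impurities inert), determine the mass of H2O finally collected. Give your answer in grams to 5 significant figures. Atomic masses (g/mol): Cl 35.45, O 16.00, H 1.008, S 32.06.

24.227 g

Pure H2SO4 = 226.14 × 0.6842 = 154.725 g.
M(H2SO4) = 2(1.008) + 32.06 + 4(16.00) = 98.076 g/mol.
M(H2O) = 2(1.008) + 16.00 = 18.016 g/mol.
n(H2SO4) = 154.725 / 98.076 = 1.57760 mol.
Step 1 (H2SO4:HCl = 1:2): theoretical n(HCl) = 3.15521 mol; at 73.08% yield, n(HCl) = 2.30582 mol.
Step 2 (HCl:H2O = 1:1): theoretical n(H2O) = 2.30582 mol, so theoretical mass = 2.30582 × 18.016 = 41.5417 g.
At 58.32% yield, actual mass of H2O = 41.5417 × 0.5832 = 24.2271 g.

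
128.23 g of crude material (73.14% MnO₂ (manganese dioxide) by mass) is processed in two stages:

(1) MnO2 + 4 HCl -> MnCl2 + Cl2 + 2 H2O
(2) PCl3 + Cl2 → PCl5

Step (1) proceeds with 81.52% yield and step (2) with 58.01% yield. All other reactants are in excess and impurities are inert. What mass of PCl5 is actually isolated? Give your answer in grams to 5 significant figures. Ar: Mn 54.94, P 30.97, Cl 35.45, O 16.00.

106.22 g

Pure MnO2 = 128.23 × 0.7314 = 93.7874 g.
M(MnO2) = 54.94 + 2(16.00) = 86.94 g/mol.
M(PCl5) = 30.97 + 5(35.45) = 208.22 g/mol.
n(MnO2) = 93.7874 / 86.94 = 1.07876 mol.
Step 1 (MnO2:Cl2 = 1:1): theoretical n(Cl2) = 1.07876 mol; at 81.52% yield, n(Cl2) = 0.879405 mol.
Step 2 (Cl2:PCl5 = 1:1): theoretical n(PCl5) = 0.879405 mol, so theoretical mass = 0.879405 × 208.22 = 183.110 g.
At 58.01% yield, actual mass of PCl5 = 183.110 × 0.5801 = 106.222 g.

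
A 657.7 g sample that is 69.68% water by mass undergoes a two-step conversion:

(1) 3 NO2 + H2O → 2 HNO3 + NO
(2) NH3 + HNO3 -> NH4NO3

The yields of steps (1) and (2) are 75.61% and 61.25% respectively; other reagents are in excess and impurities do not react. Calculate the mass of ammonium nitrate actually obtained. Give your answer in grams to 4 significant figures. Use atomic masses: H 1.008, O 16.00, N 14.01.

Pure H2O = 657.7 × 0.6968 = 458.29 g.
M(H2O) = 2(1.008) + 16.00 = 18.016 g/mol.
M(NH4NO3) = 2(14.01) + 4(1.008) + 3(16.00) = 80.052 g/mol.
n(H2O) = 458.29 / 18.016 = 25.438 mol.
Step 1 (H2O:HNO3 = 1:2): theoretical n(HNO3) = 50.875 mol; at 75.61% yield, n(HNO3) = 38.467 mol.
Step 2 (HNO3:NH4NO3 = 1:1): theoretical n(NH4NO3) = 38.467 mol, so theoretical mass = 38.467 × 80.052 = 3079.3 g.
At 61.25% yield, actual mass of NH4NO3 = 3079.3 × 0.6125 = 1886.1 g.

1886 g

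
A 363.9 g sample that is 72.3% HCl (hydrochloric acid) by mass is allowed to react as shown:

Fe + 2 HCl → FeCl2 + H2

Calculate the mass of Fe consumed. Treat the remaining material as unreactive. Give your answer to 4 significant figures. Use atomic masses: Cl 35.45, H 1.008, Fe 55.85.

Mass of pure HCl = 363.9 g × 0.723 = 263.10 g.
M(HCl) = 1.008 + 35.45 = 36.458 g/mol.
M(Fe) = 55.85 g/mol.
n(HCl) = 263.10 g / 36.458 g/mol = 7.2165 mol.
From the equation the HCl:Fe mole ratio is 2:1, so n(Fe) = 7.2165 × 1/2 = 3.6083 mol.
Mass of Fe = 3.6083 mol × 55.85 g/mol = 201.52 g.

201.5 g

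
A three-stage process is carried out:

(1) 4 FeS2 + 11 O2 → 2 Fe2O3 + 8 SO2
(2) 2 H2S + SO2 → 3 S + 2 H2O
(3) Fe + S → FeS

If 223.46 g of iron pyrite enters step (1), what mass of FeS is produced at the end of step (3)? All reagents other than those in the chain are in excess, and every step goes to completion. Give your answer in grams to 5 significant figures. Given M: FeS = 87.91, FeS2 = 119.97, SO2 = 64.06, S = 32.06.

n(FeS2) = 223.46 / 119.97 = 1.86263 mol.
Reaction (1): FeS2→SO2 ratio 4:8 ⇒ n(SO2) = 3.72526 mol.
Reaction (2): SO2→S ratio 1:3 ⇒ n(S) = 11.1758 mol.
Reaction (3): S→FeS ratio 1:1 ⇒ n(FeS) = 11.1758 mol.
Mass of FeS = 11.1758 × 87.91 = 982.464 g.

982.46 g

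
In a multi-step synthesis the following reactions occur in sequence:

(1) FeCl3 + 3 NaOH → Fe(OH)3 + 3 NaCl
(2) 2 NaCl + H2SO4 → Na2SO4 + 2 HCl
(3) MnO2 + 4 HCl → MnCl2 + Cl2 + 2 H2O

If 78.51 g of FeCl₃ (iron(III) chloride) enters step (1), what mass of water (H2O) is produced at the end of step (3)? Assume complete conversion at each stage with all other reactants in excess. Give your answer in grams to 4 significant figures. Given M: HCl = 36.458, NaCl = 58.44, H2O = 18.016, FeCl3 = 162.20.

13.08 g

n(FeCl3) = 78.51 / 162.20 = 0.48403 mol.
Reaction (1): FeCl3→NaCl ratio 1:3 ⇒ n(NaCl) = 1.4521 mol.
Reaction (2): NaCl→HCl ratio 2:2 ⇒ n(HCl) = 1.4521 mol.
Reaction (3): HCl→H2O ratio 4:2 ⇒ n(H2O) = 0.72605 mol.
Mass of H2O = 0.72605 × 18.016 = 13.080 g.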